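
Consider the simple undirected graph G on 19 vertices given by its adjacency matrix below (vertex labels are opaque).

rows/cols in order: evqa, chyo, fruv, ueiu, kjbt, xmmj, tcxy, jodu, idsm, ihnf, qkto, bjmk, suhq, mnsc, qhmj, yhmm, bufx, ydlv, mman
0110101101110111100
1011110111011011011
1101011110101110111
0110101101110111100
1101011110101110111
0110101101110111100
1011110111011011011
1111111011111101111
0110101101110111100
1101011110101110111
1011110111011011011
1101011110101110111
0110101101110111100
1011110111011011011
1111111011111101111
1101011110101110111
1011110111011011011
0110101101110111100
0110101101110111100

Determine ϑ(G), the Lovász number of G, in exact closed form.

7

N(qhmj) = {evqa, chyo, fruv, ueiu, kjbt, xmmj, tcxy, idsm, ihnf, qkto, bjmk, suhq, mnsc, yhmm, bufx, ydlv, mman}, |N(qhmj)| = 17.
deg(idsm) = 12; N(idsm) = {chyo, fruv, kjbt, tcxy, jodu, ihnf, qkto, bjmk, mnsc, qhmj, yhmm, bufx}.
N(xmmj) = {chyo, fruv, kjbt, tcxy, jodu, ihnf, qkto, bjmk, mnsc, qhmj, yhmm, bufx}, |N(xmmj)| = 12.
Vertex fruv has 14 neighbors: evqa, chyo, ueiu, xmmj, tcxy, jodu, idsm, qkto, suhq, mnsc, qhmj, bufx, ydlv, mman.
K_{7,5,5,2} (perfect); ϑ(G) = α(G) = max{7,5,5,2} = 7.
= 7.000000000… (decimal).
7 ≤ 7 ≤ 7: collapsed.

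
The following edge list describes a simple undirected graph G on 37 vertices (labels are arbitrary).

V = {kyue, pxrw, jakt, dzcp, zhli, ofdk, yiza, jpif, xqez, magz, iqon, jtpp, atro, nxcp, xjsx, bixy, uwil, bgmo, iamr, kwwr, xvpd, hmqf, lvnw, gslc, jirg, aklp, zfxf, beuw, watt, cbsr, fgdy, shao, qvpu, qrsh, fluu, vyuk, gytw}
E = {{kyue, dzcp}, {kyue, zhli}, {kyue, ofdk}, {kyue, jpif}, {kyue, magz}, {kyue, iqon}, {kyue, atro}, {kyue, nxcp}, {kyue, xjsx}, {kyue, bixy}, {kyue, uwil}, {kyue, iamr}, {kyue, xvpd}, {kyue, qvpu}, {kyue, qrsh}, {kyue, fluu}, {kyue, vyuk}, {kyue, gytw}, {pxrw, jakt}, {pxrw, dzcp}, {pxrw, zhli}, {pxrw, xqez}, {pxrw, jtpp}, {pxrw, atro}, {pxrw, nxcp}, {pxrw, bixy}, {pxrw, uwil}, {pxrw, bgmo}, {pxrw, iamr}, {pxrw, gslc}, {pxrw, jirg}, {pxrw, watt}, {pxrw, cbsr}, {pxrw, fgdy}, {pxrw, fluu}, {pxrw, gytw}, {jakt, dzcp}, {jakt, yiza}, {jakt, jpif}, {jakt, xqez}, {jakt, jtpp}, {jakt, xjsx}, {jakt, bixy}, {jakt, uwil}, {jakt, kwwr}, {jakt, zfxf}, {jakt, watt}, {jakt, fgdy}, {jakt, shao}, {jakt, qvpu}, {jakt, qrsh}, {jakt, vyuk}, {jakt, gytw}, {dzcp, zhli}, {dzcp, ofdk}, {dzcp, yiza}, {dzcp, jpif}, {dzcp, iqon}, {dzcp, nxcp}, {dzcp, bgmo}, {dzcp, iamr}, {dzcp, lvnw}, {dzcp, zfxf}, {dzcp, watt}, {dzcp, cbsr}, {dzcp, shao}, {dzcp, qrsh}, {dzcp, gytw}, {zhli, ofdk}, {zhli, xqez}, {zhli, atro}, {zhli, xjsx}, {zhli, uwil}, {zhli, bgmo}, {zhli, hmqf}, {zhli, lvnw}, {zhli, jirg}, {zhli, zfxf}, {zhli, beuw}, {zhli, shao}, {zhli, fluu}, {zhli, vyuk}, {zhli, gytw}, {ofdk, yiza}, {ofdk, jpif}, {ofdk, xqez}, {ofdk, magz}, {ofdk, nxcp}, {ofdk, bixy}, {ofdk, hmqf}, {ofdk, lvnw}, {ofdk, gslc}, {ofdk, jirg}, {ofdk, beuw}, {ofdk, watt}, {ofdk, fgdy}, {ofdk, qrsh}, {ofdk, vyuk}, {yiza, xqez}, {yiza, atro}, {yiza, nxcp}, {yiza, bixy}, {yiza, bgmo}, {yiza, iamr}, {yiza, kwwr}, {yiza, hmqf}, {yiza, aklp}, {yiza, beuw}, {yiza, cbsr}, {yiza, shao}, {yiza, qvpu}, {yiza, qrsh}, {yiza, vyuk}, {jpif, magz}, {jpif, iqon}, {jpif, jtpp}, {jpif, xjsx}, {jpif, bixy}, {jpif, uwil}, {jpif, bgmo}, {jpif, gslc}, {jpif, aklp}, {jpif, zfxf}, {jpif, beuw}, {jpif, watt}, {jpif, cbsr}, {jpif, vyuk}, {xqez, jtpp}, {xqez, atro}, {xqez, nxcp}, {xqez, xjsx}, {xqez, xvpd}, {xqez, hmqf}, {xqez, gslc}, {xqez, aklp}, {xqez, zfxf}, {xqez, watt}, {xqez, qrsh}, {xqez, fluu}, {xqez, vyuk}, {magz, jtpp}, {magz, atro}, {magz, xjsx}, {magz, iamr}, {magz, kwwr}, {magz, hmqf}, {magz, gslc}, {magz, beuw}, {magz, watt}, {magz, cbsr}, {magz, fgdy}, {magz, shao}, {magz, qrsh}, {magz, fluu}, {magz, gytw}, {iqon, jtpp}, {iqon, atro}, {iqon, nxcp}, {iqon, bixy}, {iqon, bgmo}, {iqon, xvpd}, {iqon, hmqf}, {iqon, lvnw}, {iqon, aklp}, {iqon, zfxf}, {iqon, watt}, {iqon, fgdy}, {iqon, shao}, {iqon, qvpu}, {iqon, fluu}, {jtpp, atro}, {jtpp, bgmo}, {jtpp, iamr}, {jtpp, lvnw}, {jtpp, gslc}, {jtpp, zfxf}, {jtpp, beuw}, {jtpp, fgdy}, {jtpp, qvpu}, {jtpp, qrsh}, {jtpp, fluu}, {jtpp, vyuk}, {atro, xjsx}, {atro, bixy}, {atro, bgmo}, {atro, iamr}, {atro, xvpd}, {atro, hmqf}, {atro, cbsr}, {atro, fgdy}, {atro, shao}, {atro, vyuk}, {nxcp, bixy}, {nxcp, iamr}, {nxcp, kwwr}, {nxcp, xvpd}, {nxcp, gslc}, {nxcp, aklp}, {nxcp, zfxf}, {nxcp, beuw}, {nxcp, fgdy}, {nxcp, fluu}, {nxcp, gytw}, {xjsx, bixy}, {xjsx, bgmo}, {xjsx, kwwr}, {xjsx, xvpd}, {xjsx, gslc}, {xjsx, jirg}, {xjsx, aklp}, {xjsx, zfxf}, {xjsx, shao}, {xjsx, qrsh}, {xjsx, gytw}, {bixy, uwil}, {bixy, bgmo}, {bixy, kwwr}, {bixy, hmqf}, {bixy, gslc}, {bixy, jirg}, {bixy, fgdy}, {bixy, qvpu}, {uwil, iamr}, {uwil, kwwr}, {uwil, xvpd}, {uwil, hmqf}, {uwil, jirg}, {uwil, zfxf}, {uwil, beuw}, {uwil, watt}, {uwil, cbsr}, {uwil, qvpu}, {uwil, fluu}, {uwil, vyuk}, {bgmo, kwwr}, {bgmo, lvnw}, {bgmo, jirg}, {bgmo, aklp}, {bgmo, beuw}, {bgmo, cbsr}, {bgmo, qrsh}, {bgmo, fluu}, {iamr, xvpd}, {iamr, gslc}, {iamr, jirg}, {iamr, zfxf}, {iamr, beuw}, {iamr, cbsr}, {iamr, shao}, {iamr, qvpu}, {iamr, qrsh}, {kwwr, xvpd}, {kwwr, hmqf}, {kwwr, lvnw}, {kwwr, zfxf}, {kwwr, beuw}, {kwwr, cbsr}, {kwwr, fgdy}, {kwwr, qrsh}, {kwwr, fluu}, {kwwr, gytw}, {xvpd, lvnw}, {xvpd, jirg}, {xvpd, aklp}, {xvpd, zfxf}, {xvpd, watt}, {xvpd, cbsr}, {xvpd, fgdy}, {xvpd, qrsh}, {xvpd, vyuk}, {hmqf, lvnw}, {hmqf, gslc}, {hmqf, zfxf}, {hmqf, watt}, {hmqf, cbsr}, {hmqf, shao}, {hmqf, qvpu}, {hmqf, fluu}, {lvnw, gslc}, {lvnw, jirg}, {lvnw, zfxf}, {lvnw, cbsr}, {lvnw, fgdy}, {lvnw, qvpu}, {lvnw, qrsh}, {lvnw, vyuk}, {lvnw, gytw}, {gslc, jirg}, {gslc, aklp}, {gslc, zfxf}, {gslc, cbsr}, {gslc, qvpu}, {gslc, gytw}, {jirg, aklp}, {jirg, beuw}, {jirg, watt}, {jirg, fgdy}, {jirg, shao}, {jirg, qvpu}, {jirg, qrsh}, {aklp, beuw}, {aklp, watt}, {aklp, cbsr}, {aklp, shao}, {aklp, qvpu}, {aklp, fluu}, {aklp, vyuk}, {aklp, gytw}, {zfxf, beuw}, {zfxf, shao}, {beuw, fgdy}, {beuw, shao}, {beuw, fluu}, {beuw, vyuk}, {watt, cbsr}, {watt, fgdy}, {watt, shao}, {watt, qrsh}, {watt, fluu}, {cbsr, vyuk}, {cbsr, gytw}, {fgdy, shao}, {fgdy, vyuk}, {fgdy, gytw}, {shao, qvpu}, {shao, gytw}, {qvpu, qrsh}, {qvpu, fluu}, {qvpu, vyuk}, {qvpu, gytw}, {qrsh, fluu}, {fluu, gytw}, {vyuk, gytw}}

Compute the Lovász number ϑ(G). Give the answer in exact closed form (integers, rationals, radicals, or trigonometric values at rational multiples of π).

sqrt(37)

N(uwil) = {kyue, pxrw, jakt, zhli, jpif, bixy, iamr, kwwr, xvpd, hmqf, jirg, zfxf, beuw, watt, cbsr, qvpu, fluu, vyuk}, |N(uwil)| = 18.
N(fluu) = {kyue, pxrw, zhli, xqez, magz, iqon, jtpp, nxcp, uwil, bgmo, kwwr, hmqf, aklp, beuw, watt, qvpu, qrsh, gytw}, |N(fluu)| = 18.
N(shao) = {jakt, dzcp, zhli, yiza, magz, iqon, atro, xjsx, iamr, hmqf, jirg, aklp, zfxf, beuw, watt, fgdy, qvpu, gytw}, |N(shao)| = 18.
N(bixy) = {kyue, pxrw, jakt, ofdk, yiza, jpif, iqon, atro, nxcp, xjsx, uwil, bgmo, kwwr, hmqf, gslc, jirg, fgdy, qvpu}, |N(bixy)| = 18.
G on 37 vertices is 18-regular; Paley(37): SR with (k,λ,μ)=(18,8,9).
spec(A) ≈ [18.0, 2.5414, -3.5414] (distinct, 4 d.p.).
ϑ = −N·λ_min/(λ_max−λ_min) = −37·(-sqrt(37)/2 - 1/2)/(18−(-sqrt(37)/2 - 1/2)) = sqrt(37).
≈ 6.0827625 (to 7 d.p.).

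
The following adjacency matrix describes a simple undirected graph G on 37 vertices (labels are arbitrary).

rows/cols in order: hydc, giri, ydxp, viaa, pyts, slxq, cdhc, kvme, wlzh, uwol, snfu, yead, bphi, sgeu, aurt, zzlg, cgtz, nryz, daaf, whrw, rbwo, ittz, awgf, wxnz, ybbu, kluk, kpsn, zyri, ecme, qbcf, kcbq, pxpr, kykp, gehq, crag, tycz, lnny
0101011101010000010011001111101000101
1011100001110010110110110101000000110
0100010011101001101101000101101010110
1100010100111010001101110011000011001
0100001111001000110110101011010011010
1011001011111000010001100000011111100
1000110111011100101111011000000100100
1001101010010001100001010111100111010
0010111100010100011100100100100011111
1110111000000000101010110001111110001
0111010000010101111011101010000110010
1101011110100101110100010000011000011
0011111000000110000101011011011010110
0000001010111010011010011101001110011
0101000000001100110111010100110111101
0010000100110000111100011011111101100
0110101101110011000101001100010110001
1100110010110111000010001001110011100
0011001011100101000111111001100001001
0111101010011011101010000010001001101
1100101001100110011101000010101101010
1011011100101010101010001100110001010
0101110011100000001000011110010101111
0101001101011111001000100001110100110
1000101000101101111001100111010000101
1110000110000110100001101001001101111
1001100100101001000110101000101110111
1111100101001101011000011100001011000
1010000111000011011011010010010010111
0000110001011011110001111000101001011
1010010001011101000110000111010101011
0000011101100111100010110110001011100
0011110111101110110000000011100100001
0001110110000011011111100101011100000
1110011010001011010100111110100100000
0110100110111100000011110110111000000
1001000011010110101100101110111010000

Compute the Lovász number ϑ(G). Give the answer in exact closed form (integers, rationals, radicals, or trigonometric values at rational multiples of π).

sqrt(37)

Vertex cgtz has 18 neighbors: giri, ydxp, pyts, cdhc, kvme, uwol, snfu, yead, aurt, zzlg, whrw, ittz, ybbu, kluk, qbcf, pxpr, kykp, lnny.
deg(pxpr) = 18; N(pxpr) = {slxq, cdhc, kvme, uwol, snfu, sgeu, aurt, zzlg, cgtz, rbwo, awgf, wxnz, kluk, kpsn, kcbq, kykp, gehq, crag}.
N(hydc) = {giri, viaa, slxq, cdhc, kvme, uwol, yead, nryz, rbwo, ittz, ybbu, kluk, kpsn, zyri, ecme, kcbq, crag, lnny}, |N(hydc)| = 18.
Vertex slxq has 18 neighbors: hydc, ydxp, viaa, cdhc, wlzh, uwol, snfu, yead, bphi, nryz, ittz, awgf, qbcf, kcbq, pxpr, kykp, gehq, crag.
37-vertex 18-regular graph: strongly regular (37,18,8,9).
spec(A) ≈ [18.0, 2.541, -3.541] (distinct, 3 d.p.).
−37·(-sqrt(37)/2 - 1/2) / ((18)−(-sqrt(37)/2 - 1/2)) = sqrt(37) = ϑ(G).
ϑ(G) ≈ 6.08276253.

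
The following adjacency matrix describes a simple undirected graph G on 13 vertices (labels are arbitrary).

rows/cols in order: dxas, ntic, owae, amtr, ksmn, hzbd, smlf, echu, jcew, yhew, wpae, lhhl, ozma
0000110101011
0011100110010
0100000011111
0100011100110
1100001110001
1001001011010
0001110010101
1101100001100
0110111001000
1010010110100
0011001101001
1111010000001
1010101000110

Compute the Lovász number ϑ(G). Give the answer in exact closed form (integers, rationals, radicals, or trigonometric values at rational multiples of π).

N(hzbd) = {dxas, amtr, smlf, jcew, yhew, lhhl}, |N(hzbd)| = 6.
Vertex ozma has 6 neighbors: dxas, owae, ksmn, smlf, wpae, lhhl.
deg(ntic) = 6; N(ntic) = {owae, amtr, ksmn, echu, jcew, lhhl}.
deg(amtr) = 6; N(amtr) = {ntic, hzbd, smlf, echu, wpae, lhhl}.
Every vertex has degree 6 (N=13); strongly regular (13,6,2,3).
A has 3 distinct eigenvalues ≈ [6.0, 1.302776, -2.302776].
−13·(-sqrt(13)/2 - 1/2) / ((6)−(-sqrt(13)/2 - 1/2)) = sqrt(13) = ϑ(G).
≈ 3.605551275 (to 9 d.p.).

sqrt(13)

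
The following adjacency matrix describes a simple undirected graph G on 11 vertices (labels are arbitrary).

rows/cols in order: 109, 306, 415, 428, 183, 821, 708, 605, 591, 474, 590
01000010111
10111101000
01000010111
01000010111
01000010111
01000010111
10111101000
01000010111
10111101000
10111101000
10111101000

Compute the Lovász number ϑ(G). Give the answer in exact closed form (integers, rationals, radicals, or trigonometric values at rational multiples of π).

Vertex 590 has 6 neighbors: 109, 415, 428, 183, 821, 605.
Vertex 415 has 5 neighbors: 306, 708, 591, 474, 590.
Vertex 474 has 6 neighbors: 109, 415, 428, 183, 821, 605.
N(821) = {306, 708, 591, 474, 590}, |N(821)| = 5.
Complete 2-partite, parts [6, 5]: perfect, ϑ = α = 6.
≈ 6.00000000 (to 8 d.p.).
6 ≤ 6 ≤ 6: collapsed.

6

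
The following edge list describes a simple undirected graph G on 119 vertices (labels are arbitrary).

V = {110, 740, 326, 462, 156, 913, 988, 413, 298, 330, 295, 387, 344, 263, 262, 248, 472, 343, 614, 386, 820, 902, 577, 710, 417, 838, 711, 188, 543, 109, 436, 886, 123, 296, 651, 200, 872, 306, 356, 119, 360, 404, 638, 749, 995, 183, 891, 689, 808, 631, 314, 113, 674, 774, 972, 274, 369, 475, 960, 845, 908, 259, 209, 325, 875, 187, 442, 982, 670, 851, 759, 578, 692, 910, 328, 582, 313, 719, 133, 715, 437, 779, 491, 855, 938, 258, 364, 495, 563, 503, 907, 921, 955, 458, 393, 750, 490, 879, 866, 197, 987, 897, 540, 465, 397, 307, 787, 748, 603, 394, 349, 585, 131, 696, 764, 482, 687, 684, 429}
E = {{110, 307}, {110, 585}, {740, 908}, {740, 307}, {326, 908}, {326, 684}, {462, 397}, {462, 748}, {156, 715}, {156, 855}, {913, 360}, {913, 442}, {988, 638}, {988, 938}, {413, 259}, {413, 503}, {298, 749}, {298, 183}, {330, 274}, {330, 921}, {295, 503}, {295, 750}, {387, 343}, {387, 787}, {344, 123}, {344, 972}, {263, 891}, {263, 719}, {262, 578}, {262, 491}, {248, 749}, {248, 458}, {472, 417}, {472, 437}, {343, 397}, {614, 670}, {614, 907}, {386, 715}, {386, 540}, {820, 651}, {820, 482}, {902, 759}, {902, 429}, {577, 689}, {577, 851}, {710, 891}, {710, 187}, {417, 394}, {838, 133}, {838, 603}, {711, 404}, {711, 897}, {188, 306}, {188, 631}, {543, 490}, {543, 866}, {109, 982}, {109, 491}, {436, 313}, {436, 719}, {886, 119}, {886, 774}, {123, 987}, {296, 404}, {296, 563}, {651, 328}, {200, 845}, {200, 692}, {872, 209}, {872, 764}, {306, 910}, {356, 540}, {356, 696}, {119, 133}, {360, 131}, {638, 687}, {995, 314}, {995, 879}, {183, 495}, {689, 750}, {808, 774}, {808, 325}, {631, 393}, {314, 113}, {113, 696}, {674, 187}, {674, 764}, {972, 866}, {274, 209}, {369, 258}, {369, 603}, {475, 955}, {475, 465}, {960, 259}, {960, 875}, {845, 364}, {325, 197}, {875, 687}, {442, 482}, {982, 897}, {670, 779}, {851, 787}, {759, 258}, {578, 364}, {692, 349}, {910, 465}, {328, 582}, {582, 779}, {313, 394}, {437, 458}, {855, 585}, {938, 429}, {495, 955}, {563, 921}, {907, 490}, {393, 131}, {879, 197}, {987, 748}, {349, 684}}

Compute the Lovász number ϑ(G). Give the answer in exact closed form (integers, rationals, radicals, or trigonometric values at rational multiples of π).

N(820) = {651, 482}, |N(820)| = 2.
Vertex 262 has 2 neighbors: 578, 491.
deg(631) = 2; N(631) = {188, 393}.
Vertex 972 has 2 neighbors: 344, 866.
deg(v) = 2 for all v (|V|=119); the odd cycle C_{119}.
The 60 distinct eigenvalues: [2.0, 1.997, 1.989, 1.975, 1.956, 1.931, 1.9, 1.865, 1.824, 1.778, 1.728, 1.672, 1.612, 1.547, 1.478, 1.405, 1.328, 1.247, 1.163, 1.075, 0.985, 0.891, 0.796, 0.698, 0.598, 0.496, 0.393, 0.289, 0.185, 0.079, -0.026, -0.132, -0.237, -0.342, -0.445, -0.547, -0.648, -0.747, -0.844, -0.938, -1.03, -1.119, -1.205, -1.288, -1.367, -1.442, -1.513, -1.58, -1.642, -1.7, -1.754, -1.802, -1.845, -1.883, -1.916, -1.944, -1.966, -1.983, -1.994, -1.999].
With N=119: ϑ(G) = 119·(-(-1)*2*cos(pi/119))/(2−(-2*cos(pi/119))) = 119*cos(pi/119)/(cos(pi/119) + 1).
= 59.489631564… (decimal).
59 ≤ 119*cos(pi/119)/(cos(pi/119) + 1) ≤ 60: both strict.

119*cos(pi/119)/(cos(pi/119) + 1)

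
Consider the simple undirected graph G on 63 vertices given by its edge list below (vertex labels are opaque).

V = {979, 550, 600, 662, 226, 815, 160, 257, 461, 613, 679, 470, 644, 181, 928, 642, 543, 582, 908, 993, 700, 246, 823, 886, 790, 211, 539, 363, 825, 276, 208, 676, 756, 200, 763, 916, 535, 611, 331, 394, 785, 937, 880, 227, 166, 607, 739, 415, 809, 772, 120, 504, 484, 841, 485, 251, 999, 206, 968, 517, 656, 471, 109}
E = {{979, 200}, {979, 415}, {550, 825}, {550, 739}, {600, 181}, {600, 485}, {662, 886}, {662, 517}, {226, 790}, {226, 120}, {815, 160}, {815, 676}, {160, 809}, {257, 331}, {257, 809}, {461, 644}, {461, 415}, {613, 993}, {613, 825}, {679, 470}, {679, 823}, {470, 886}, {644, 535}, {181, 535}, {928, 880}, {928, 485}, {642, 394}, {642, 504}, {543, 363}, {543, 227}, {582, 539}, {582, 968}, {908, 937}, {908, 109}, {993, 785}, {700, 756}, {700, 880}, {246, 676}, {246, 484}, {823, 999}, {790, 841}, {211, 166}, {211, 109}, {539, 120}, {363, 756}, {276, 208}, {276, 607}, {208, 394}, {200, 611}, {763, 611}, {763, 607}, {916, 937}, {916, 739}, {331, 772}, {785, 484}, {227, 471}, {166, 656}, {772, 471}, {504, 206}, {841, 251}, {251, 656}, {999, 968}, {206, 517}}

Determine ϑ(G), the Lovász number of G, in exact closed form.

63*cos(pi/63)/(cos(pi/63) + 1)

Vertex 470 has 2 neighbors: 679, 886.
deg(999) = 2; N(999) = {823, 968}.
N(886) = {662, 470}, |N(886)| = 2.
deg(676) = 2; N(676) = {815, 246}.
2-regular, N=63; the odd cycle C_{63}.
The 32 distinct eigenvalues: [2.0, 1.99006, 1.96034, 1.91115, 1.84295, 1.75644, 1.65248, 1.53209, 1.39647, 1.24698, 1.08509, 0.91242, 0.73068, 0.54168, 0.3473, 0.14946, -0.04986, -0.24869, -0.44504, -0.63697, -0.82257, -1.0, -1.16749, -1.32337, -1.4661, -1.59427, -1.70658, -1.80194, -1.87939, -1.93815, -1.97766, -1.99751].
Lovász (edge-transitive): ϑ = −63·(-2*cos(pi/63))/((2)−(-2*cos(pi/63))) = 63*cos(pi/63)/(cos(pi/63) + 1).
= 31.480409… (decimal).
α=31, χ(Ḡ)=32; ϑ=63*cos(pi/63)/(cos(pi/63) + 1) lies between (both strict).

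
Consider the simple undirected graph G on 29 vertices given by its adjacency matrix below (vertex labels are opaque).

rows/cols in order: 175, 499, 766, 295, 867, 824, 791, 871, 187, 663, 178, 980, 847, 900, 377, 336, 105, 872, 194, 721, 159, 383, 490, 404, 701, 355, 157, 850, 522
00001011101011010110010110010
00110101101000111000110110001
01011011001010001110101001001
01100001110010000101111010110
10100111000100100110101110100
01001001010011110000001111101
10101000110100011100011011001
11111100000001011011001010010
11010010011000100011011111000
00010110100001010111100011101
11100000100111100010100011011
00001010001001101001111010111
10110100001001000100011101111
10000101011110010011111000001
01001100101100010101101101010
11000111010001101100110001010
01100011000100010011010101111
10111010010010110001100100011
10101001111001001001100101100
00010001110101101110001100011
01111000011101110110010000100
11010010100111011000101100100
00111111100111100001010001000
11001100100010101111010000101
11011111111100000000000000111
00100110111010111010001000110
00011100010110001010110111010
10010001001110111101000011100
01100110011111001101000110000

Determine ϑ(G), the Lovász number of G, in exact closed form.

sqrt(29)

N(295) = {499, 766, 871, 187, 663, 847, 872, 721, 159, 383, 490, 701, 157, 850}, |N(295)| = 14.
deg(871) = 14; N(871) = {175, 499, 766, 295, 867, 824, 900, 336, 105, 194, 721, 490, 701, 850}.
deg(336) = 14; N(336) = {175, 499, 824, 791, 871, 663, 900, 377, 105, 872, 159, 383, 355, 850}.
deg(766) = 14; N(766) = {499, 295, 867, 791, 871, 178, 847, 105, 872, 194, 159, 490, 355, 522}.
G on 29 vertices is 14-regular; strongly regular (29,14,6,7).
Distinct eigenvalues (to 6 d.p.): [14.0, 2.192582, -3.192582].
With N=29: ϑ(G) = 29·(-(-sqrt(29)/2 - 1/2))/(14−(-sqrt(29)/2 - 1/2)) = sqrt(29).
ϑ(G) ≈ 5.38516.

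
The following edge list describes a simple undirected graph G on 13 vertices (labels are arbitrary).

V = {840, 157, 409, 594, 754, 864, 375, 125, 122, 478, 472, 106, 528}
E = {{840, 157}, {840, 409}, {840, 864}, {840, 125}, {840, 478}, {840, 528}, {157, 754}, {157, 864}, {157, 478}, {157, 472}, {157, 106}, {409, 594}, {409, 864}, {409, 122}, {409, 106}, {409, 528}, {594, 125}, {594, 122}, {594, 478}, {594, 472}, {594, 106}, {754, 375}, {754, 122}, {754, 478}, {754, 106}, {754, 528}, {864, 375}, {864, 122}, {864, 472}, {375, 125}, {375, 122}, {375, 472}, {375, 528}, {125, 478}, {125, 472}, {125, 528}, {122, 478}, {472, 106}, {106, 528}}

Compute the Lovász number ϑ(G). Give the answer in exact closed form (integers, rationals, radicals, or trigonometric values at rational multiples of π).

sqrt(13)

N(122) = {409, 594, 754, 864, 375, 478}, |N(122)| = 6.
deg(157) = 6; N(157) = {840, 754, 864, 478, 472, 106}.
Vertex 594 has 6 neighbors: 409, 125, 122, 478, 472, 106.
N(409) = {840, 594, 864, 122, 106, 528}, |N(409)| = 6.
6-regular, N=13; strongly regular (13,6,2,3).
spec(A) ≈ [6.0, 1.303, -2.303] (distinct, 3 d.p.).
−13·(-sqrt(13)/2 - 1/2) / ((6)−(-sqrt(13)/2 - 1/2)) = sqrt(13) = ϑ(G).
Numerically 3.605551.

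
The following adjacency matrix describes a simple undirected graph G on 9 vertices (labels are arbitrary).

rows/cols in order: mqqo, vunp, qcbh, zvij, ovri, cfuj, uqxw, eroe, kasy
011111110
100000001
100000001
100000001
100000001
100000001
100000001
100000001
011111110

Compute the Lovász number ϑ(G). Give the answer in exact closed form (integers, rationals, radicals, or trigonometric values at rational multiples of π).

N(ovri) = {mqqo, kasy}, |N(ovri)| = 2.
Vertex mqqo has 7 neighbors: vunp, qcbh, zvij, ovri, cfuj, uqxw, eroe.
Vertex eroe has 2 neighbors: mqqo, kasy.
N(qcbh) = {mqqo, kasy}, |N(qcbh)| = 2.
Complete 2-partite, parts [7, 2]: perfect, ϑ = α = 7.
Numerically 7.0000000.
Sandwich: α(G)=7 ≤ ϑ(G)=7 ≤ χ(Ḡ)=7 (collapsed).

7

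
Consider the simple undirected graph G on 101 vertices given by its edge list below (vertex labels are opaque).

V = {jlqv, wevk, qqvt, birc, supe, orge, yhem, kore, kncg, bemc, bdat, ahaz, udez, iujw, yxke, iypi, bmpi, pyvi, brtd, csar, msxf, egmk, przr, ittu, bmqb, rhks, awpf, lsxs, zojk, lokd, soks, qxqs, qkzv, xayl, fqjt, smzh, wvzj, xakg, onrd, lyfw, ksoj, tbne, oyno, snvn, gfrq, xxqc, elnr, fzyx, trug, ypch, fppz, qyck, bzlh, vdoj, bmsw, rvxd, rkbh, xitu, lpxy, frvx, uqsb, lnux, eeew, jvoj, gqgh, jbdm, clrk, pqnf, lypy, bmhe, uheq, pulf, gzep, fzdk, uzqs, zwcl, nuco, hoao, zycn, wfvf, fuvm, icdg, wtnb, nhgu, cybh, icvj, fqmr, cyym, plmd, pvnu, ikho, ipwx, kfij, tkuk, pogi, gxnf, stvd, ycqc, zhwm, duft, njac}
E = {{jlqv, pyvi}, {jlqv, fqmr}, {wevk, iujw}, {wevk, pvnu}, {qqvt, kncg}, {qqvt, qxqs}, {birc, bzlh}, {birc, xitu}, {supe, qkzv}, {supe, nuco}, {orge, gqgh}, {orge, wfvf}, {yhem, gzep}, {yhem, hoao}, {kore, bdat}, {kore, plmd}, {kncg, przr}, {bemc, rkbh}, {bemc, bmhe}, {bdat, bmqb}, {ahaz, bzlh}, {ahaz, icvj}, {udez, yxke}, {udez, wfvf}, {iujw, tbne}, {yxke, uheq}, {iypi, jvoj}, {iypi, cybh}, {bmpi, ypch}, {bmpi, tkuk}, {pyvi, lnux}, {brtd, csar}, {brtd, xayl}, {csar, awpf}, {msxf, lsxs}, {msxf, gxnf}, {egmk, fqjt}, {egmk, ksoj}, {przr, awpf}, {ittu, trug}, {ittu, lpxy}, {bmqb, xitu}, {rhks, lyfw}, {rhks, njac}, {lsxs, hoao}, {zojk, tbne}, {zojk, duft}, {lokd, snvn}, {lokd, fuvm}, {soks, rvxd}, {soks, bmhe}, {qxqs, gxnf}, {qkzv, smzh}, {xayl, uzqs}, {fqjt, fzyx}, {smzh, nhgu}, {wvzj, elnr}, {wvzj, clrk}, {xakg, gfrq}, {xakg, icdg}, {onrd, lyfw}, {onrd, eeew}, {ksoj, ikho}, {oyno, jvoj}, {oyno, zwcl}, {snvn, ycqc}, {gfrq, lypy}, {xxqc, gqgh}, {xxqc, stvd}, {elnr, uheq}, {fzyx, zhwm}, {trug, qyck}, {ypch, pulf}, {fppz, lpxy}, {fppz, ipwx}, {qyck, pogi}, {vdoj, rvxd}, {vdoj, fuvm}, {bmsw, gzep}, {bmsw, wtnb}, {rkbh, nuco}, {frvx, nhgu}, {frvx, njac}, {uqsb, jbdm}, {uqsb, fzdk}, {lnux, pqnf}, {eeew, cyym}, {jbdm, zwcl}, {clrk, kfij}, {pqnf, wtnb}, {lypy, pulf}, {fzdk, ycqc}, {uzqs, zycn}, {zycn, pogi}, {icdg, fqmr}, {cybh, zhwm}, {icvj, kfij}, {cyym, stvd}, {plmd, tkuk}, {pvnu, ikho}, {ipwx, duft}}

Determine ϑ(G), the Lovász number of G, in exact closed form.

N(uzqs) = {xayl, zycn}, |N(uzqs)| = 2.
Vertex cybh has 2 neighbors: iypi, zhwm.
deg(fqmr) = 2; N(fqmr) = {jlqv, icdg}.
N(icdg) = {xakg, fqmr}, |N(icdg)| = 2.
deg(v) = 2 for all v (|V|=101); this is C_{101}, the 101-cycle.
Distinct eigenvalues (to 6 d.p.): [2.0, 1.996131, 1.98454, 1.96527, 1.938398, 1.904026, 1.862288, 1.813345, 1.757387, 1.694629, 1.625316, 1.549714, 1.468117, 1.38084, 1.288221, 1.190618, 1.088408, 0.981988, 0.871769, 0.758177, 0.641652, 0.522644, 0.401614, 0.279031, 0.155368, 0.031104, -0.093281, -0.217304, -0.340487, -0.462353, -0.582429, -0.700253, -0.815367, -0.927327, -1.035699, -1.140065, -1.240019, -1.335176, -1.425168, -1.509646, -1.588283, -1.660776, -1.726843, -1.78623, -1.838706, -1.884069, -1.922142, -1.952779, -1.975861, -1.991299, -1.999033].
Lovász (edge-transitive): ϑ = −101·(-2*cos(pi/101))/((2)−(-2*cos(pi/101))) = 101*cos(pi/101)/(cos(pi/101) + 1).
= 50.487783… (decimal).
Lovász sandwich 50 ≤ 101*cos(pi/101)/(cos(pi/101) + 1) ≤ 51: both strict.

101*cos(pi/101)/(cos(pi/101) + 1)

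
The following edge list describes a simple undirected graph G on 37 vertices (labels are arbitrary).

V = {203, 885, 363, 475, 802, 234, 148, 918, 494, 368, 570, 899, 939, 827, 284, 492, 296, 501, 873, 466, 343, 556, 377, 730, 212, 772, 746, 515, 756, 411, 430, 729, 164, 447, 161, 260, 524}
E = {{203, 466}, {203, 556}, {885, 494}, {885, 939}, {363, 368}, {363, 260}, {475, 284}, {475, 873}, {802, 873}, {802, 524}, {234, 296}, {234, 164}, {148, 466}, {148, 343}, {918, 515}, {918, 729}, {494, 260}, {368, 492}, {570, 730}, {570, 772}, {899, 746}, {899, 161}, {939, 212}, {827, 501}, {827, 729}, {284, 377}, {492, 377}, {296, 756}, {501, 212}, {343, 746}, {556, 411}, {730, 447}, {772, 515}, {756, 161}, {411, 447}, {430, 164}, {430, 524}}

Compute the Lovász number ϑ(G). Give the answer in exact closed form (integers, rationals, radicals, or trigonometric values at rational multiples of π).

Vertex 343 has 2 neighbors: 148, 746.
Vertex 746 has 2 neighbors: 899, 343.
deg(939) = 2; N(939) = {885, 212}.
deg(772) = 2; N(772) = {570, 515}.
2-regular, N=37; connected 2-regular on 37 ⇒ C_{37}.
Distinct eigenvalues (to 4 d.p.): [2.0, 1.9712, 1.8858, 1.746, 1.5561, 1.3213, 1.0486, 0.7457, 0.4214, 0.0849, -0.254, -0.5856, -0.9004, -1.1893, -1.4439, -1.657, -1.8225, -1.9355, -1.9928].
Lovász (edge-transitive): ϑ = −37·(-2*cos(pi/37))/((2)−(-2*cos(pi/37))) = 37*cos(pi/37)/(cos(pi/37) + 1).
= 18.46661664… (decimal).
Lovász sandwich 18 ≤ 37*cos(pi/37)/(cos(pi/37) + 1) ≤ 19: both strict.

37*cos(pi/37)/(cos(pi/37) + 1)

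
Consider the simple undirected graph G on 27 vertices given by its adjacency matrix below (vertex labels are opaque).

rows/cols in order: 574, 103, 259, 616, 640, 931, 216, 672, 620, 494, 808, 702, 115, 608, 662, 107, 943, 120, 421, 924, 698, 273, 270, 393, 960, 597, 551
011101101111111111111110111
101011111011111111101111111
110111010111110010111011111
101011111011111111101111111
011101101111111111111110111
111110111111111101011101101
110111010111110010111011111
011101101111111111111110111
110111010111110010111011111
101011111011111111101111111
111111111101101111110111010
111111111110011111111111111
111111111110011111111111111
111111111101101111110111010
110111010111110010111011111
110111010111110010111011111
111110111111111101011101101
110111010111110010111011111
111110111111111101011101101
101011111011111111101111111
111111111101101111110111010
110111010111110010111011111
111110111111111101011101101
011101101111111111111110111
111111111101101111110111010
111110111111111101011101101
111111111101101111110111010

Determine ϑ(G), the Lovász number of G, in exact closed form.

7

N(924) = {574, 259, 640, 931, 216, 672, 620, 808, 702, 115, 608, 662, 107, 943, 120, 421, 698, 273, 270, 393, 960, 597, 551}, |N(924)| = 23.
N(216) = {574, 103, 616, 640, 931, 672, 494, 808, 702, 115, 608, 943, 421, 924, 698, 270, 393, 960, 597, 551}, |N(216)| = 20.
Vertex 273 has 20 neighbors: 574, 103, 616, 640, 931, 672, 494, 808, 702, 115, 608, 943, 421, 924, 698, 270, 393, 960, 597, 551.
Vertex 107 has 20 neighbors: 574, 103, 616, 640, 931, 672, 494, 808, 702, 115, 608, 943, 421, 924, 698, 270, 393, 960, 597, 551.
Complete 6-partite, parts [7, 5, 5, 4, 4, 2]: perfect, ϑ = α = 7.
ϑ(G) ≈ 7.00000000.
Lovász sandwich 7 ≤ 7 ≤ 7: collapsed.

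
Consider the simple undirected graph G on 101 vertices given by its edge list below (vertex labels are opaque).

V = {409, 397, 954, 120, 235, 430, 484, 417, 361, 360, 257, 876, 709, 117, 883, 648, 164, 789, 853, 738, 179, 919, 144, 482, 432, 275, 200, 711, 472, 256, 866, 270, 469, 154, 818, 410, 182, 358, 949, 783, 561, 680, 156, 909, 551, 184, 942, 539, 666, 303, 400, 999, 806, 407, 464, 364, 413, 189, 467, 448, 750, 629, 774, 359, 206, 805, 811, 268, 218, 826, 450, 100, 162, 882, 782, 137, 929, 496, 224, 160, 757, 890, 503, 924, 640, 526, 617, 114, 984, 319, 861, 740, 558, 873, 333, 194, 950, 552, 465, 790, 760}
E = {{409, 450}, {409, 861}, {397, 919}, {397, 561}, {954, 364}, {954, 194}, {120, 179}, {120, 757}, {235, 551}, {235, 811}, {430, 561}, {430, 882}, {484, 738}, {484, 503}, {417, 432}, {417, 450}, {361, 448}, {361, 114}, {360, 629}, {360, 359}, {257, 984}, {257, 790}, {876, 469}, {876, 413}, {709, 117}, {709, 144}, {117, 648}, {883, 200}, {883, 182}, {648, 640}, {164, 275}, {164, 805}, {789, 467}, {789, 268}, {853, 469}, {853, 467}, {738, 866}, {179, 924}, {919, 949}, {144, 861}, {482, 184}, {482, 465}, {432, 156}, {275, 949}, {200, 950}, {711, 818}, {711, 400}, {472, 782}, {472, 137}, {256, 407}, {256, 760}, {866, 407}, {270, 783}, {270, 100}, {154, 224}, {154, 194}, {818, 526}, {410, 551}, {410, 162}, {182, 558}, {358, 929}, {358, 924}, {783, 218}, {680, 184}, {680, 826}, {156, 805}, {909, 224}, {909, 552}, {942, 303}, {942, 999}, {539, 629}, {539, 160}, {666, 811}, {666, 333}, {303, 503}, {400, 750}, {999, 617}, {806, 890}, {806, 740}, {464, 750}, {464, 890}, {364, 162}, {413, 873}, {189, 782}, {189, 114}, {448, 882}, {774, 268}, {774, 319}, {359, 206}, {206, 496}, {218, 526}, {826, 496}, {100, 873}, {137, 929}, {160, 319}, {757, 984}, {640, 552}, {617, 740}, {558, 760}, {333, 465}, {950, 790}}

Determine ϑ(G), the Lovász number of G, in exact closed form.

deg(709) = 2; N(709) = {117, 144}.
Vertex 120 has 2 neighbors: 179, 757.
N(469) = {876, 853}, |N(469)| = 2.
Vertex 866 has 2 neighbors: 738, 407.
Every vertex has degree 2 (N=101); the odd cycle C_{101}.
Distinct eigenvalues (to 3 d.p.): [2.0, 1.996, 1.985, 1.965, 1.938, 1.904, 1.862, 1.813, 1.757, 1.695, 1.625, 1.55, 1.468, 1.381, 1.288, 1.191, 1.088, 0.982, 0.872, 0.758, 0.642, 0.523, 0.402, 0.279, 0.155, 0.031, -0.093, -0.217, -0.34, -0.462, -0.582, -0.7, -0.815, -0.927, -1.036, -1.14, -1.24, -1.335, -1.425, -1.51, -1.588, -1.661, -1.727, -1.786, -1.839, -1.884, -1.922, -1.953, -1.976, -1.991, -1.999].
−101·(-2*cos(pi/101)) / ((2)−(-2*cos(pi/101))) = 101*cos(pi/101)/(cos(pi/101) + 1) = ϑ(G).
Numerically 50.48778317.
α=50, χ(Ḡ)=51; ϑ=101*cos(pi/101)/(cos(pi/101) + 1) lies between (both strict).

101*cos(pi/101)/(cos(pi/101) + 1)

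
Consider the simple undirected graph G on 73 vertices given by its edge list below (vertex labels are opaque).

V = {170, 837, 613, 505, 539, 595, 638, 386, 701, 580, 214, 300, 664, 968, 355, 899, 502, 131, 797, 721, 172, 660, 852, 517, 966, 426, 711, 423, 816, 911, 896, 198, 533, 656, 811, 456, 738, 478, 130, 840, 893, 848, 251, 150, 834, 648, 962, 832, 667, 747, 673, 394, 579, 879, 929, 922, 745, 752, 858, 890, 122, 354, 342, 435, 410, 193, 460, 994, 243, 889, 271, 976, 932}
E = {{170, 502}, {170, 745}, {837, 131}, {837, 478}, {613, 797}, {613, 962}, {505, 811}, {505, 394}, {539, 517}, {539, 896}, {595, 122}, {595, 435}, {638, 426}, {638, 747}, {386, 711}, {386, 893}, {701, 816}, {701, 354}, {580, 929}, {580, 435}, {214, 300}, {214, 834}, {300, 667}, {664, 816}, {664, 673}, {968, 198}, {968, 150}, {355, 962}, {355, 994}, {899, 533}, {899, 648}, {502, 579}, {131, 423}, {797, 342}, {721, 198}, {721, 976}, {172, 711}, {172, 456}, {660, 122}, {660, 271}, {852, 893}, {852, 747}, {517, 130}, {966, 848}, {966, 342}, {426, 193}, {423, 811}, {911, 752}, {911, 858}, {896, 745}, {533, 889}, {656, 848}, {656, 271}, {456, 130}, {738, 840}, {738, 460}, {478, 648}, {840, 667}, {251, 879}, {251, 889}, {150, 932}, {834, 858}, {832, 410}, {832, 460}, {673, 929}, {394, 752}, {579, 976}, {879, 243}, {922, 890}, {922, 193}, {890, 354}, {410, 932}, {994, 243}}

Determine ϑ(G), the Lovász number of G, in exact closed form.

Vertex 613 has 2 neighbors: 797, 962.
deg(150) = 2; N(150) = {968, 932}.
Vertex 797 has 2 neighbors: 613, 342.
N(502) = {170, 579}, |N(502)| = 2.
Regular of degree 2 on 73 vertices: this is C_{73}, the 73-cycle.
A has 37 distinct eigenvalues ≈ [2.0, 1.993, 1.97, 1.934, 1.883, 1.818, 1.739, 1.648, 1.544, 1.429, 1.304, 1.169, 1.025, 0.873, 0.715, 0.552, 0.385, 0.215, 0.043, -0.129, -0.3, -0.469, -0.634, -0.795, -0.95, -1.098, -1.237, -1.368, -1.488, -1.598, -1.695, -1.78, -1.852, -1.91, -1.954, -1.983, -1.998].
Lovász (edge-transitive): ϑ = −73·(-2*cos(pi/73))/((2)−(-2*cos(pi/73))) = 73*cos(pi/73)/(cos(pi/73) + 1).
≈ 36.48309 (to 5 d.p.).
36 ≤ 73*cos(pi/73)/(cos(pi/73) + 1) ≤ 37: both strict.

73*cos(pi/73)/(cos(pi/73) + 1)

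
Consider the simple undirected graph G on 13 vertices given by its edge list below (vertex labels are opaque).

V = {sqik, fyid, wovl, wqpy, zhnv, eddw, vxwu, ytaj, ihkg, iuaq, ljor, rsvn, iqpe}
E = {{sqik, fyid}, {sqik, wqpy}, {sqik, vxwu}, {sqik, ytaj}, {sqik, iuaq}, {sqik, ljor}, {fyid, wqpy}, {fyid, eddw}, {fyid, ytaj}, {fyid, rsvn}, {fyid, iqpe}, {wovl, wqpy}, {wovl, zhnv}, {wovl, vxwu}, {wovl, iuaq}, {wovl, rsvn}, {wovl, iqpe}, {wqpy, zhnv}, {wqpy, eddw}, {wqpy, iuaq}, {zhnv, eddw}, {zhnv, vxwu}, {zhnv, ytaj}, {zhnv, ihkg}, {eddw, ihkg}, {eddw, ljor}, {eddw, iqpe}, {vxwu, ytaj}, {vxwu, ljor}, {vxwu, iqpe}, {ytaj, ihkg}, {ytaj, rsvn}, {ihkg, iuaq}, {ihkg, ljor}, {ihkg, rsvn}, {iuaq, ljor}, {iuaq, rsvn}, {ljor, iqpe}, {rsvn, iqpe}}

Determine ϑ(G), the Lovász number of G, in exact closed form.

Vertex ljor has 6 neighbors: sqik, eddw, vxwu, ihkg, iuaq, iqpe.
Vertex ihkg has 6 neighbors: zhnv, eddw, ytaj, iuaq, ljor, rsvn.
Vertex iqpe has 6 neighbors: fyid, wovl, eddw, vxwu, ljor, rsvn.
Vertex iuaq has 6 neighbors: sqik, wovl, wqpy, ihkg, ljor, rsvn.
Regular of degree 6 on 13 vertices: SR(13,6,2,3) — a Paley graph.
spec(A) ≈ [6.0, 1.3028, -2.3028] (distinct, 4 d.p.).
With N=13: ϑ(G) = 13·(-(-sqrt(13)/2 - 1/2))/(6−(-sqrt(13)/2 - 1/2)) = sqrt(13).
= 3.60555… (decimal).

sqrt(13)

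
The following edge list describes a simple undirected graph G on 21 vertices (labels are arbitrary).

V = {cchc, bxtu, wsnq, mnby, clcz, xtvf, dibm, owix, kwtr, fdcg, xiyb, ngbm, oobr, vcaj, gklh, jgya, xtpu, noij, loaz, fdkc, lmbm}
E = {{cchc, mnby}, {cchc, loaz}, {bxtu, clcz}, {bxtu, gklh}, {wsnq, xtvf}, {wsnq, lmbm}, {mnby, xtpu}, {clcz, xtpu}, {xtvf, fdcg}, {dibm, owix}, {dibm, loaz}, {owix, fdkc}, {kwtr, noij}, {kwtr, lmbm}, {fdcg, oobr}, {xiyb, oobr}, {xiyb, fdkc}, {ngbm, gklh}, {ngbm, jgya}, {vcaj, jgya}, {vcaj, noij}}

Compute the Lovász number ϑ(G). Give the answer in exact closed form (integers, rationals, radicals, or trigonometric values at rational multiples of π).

deg(mnby) = 2; N(mnby) = {cchc, xtpu}.
Vertex owix has 2 neighbors: dibm, fdkc.
Vertex gklh has 2 neighbors: bxtu, ngbm.
Vertex noij has 2 neighbors: kwtr, vcaj.
21-vertex 2-regular graph: a single 21-cycle (edge-transitive).
Distinct eigenvalues (to 3 d.p.): [2.0, 1.911, 1.652, 1.247, 0.731, 0.149, -0.445, -1.0, -1.466, -1.802, -1.978].
With N=21: ϑ(G) = 21·(-(-1)*2*cos(pi/21))/(2−(-2*cos(pi/21))) = 21*cos(pi/21)/(cos(pi/21) + 1).
Numerically 10.4410325.
Lovász sandwich 10 ≤ 21*cos(pi/21)/(cos(pi/21) + 1) ≤ 11: both strict.

21*cos(pi/21)/(cos(pi/21) + 1)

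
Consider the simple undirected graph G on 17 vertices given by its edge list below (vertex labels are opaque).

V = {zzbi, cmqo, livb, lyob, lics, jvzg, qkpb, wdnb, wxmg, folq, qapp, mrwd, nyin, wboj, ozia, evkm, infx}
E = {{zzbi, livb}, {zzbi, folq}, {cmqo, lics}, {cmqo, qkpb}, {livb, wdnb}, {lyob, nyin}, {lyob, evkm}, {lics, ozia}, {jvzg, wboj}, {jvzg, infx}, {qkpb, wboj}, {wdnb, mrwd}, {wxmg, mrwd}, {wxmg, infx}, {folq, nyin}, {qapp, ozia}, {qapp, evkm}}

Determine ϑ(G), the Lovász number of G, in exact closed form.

N(infx) = {jvzg, wxmg}, |N(infx)| = 2.
Vertex livb has 2 neighbors: zzbi, wdnb.
Vertex folq has 2 neighbors: zzbi, nyin.
deg(jvzg) = 2; N(jvzg) = {wboj, infx}.
Every vertex has degree 2 (N=17); connected 2-regular on 17 ⇒ C_{17}.
spec(A) ≈ [2.0, 1.865, 1.478, 0.891, 0.185, -0.547, -1.205, -1.7, -1.966] (distinct, 3 d.p.).
With N=17: ϑ(G) = 17·(-(-1)*2*cos(pi/17))/(2−(-2*cos(pi/17))) = 17*cos(pi/17)/(cos(pi/17) + 1).
Numerically 8.4270143.
8 ≤ 17*cos(pi/17)/(cos(pi/17) + 1) ≤ 9: both strict.

17*cos(pi/17)/(cos(pi/17) + 1)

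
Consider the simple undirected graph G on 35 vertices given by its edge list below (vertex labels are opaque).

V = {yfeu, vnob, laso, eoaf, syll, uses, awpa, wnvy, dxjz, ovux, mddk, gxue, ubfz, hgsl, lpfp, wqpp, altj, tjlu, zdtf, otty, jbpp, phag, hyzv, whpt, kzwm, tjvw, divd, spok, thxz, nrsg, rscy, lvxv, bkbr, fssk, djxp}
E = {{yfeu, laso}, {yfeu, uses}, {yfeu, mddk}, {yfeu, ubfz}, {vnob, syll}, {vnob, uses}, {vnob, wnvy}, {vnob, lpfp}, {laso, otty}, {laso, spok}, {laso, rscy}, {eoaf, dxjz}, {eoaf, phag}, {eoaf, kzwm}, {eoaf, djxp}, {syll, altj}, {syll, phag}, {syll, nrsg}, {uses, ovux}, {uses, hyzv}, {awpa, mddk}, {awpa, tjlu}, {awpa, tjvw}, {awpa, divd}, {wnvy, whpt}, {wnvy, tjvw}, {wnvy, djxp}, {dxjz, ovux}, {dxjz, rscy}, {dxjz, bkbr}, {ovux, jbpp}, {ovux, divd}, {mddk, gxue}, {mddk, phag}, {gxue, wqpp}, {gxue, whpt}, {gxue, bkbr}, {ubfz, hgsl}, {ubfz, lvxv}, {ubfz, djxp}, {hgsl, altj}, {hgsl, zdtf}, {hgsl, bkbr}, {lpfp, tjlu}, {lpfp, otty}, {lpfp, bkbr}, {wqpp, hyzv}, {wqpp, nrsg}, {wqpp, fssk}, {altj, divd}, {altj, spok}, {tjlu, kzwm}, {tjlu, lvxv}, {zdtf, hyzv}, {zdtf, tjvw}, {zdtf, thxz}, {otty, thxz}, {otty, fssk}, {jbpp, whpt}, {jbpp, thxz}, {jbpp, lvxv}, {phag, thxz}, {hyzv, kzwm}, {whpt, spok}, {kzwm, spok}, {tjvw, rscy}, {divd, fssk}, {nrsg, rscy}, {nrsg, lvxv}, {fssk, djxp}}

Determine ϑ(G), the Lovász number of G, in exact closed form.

15

deg(altj) = 4; N(altj) = {syll, hgsl, divd, spok}.
Vertex awpa has 4 neighbors: mddk, tjlu, tjvw, divd.
Vertex tjvw has 4 neighbors: awpa, wnvy, zdtf, rscy.
deg(spok) = 4; N(spok) = {laso, altj, whpt, kzwm}.
Every vertex has degree 4 (N=35); this is K(7,3), the Kneser graph.
The 4 distinct eigenvalues: [4.0, 2.0, -1.0, -3.0].
ϑ = −N·λ_min/(λ_max−λ_min) = −35·(-3)/(4−(-3)) = 15.
= 15.0000000… (decimal).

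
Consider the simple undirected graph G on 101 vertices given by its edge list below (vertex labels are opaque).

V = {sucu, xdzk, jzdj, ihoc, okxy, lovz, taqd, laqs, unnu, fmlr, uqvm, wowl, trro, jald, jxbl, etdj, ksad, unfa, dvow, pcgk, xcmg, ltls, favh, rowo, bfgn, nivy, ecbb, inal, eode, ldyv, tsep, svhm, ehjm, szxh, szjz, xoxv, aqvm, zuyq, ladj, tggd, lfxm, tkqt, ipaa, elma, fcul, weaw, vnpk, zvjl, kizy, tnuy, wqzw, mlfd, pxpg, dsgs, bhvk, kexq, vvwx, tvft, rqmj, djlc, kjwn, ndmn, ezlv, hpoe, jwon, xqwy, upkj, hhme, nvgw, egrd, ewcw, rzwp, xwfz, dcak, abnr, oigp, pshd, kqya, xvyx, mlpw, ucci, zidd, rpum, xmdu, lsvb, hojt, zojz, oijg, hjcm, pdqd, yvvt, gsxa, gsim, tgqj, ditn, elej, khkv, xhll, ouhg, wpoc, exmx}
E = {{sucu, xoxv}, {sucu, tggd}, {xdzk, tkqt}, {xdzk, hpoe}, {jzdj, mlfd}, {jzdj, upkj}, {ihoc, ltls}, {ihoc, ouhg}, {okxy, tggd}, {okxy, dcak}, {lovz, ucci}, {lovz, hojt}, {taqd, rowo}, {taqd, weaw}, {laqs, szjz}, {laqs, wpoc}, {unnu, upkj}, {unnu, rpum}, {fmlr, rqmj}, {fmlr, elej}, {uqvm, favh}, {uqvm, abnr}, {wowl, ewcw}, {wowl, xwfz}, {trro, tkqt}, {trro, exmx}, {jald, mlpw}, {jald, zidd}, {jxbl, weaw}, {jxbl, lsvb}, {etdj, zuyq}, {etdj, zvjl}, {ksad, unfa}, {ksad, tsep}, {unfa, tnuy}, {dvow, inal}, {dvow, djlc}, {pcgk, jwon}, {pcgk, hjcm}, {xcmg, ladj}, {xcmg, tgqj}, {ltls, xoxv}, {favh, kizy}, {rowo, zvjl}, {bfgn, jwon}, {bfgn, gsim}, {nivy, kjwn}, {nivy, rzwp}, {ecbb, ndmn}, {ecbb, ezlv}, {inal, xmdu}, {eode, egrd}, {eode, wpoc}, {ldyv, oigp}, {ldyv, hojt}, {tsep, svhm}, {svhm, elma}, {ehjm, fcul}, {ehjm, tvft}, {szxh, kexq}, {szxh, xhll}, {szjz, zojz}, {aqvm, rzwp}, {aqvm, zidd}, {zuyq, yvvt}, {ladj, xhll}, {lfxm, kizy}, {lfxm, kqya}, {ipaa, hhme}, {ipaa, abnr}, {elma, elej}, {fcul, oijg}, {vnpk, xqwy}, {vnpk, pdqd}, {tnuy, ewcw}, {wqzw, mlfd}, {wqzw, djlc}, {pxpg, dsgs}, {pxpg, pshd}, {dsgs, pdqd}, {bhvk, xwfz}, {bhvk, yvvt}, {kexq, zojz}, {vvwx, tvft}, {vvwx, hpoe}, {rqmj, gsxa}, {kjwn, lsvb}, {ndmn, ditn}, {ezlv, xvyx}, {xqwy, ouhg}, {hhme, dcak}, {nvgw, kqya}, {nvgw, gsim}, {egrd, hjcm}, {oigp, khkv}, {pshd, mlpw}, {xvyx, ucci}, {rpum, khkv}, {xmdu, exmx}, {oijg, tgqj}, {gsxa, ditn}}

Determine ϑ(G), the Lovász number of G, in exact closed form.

N(bfgn) = {jwon, gsim}, |N(bfgn)| = 2.
N(dcak) = {okxy, hhme}, |N(dcak)| = 2.
Vertex zvjl has 2 neighbors: etdj, rowo.
deg(xhll) = 2; N(xhll) = {szxh, ladj}.
G on 101 vertices is 2-regular; connected 2-regular on 101 ⇒ C_{101}.
A has 51 distinct eigenvalues ≈ [2.0, 1.9961, 1.9845, 1.9653, 1.9384, 1.904, 1.8623, 1.8133, 1.7574, 1.6946, 1.6253, 1.5497, 1.4681, 1.3808, 1.2882, 1.1906, 1.0884, 0.982, 0.8718, 0.7582, 0.6417, 0.5226, 0.4016, 0.279, 0.1554, 0.0311, -0.0933, -0.2173, -0.3405, -0.4624, -0.5824, -0.7003, -0.8154, -0.9273, -1.0357, -1.1401, -1.24, -1.3352, -1.4252, -1.5096, -1.5883, -1.6608, -1.7268, -1.7862, -1.8387, -1.8841, -1.9221, -1.9528, -1.9759, -1.9913, -1.999].
ϑ = −N·λ_min/(λ_max−λ_min) = −101·(-2*cos(pi/101))/(2−(-2*cos(pi/101))) = 101*cos(pi/101)/(cos(pi/101) + 1).
ϑ(G) ≈ 50.48778317.
Sandwich: α(G)=50 ≤ ϑ(G)=101*cos(pi/101)/(cos(pi/101) + 1) ≤ χ(Ḡ)=51 (both strict).

101*cos(pi/101)/(cos(pi/101) + 1)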